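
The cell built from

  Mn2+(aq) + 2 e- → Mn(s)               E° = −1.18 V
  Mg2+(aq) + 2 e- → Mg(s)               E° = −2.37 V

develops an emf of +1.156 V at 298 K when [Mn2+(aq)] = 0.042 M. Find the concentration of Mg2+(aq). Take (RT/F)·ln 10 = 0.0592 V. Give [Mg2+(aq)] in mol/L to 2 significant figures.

With Mn²⁺/Mn at the cathode and Mg²⁺/Mg at the anode, E°cell = −1.18 − (−2.37) = +1.19 V (n = 2).
Rearranging E = E° − (0.0592/n)·log Q gives log Q = 2(+1.19 − (+1.156))/0.0592 = 1.149.
The balanced reaction is Mn2+(aq) + Mg(s) → Mn(s) + Mg2+(aq), so Q = [Mg2+(aq)] / [Mn2+(aq)].
Isolating [Mg2+(aq)] in Q = 10^{1.149} yields log [Mg2+(aq)] = −0.228, i.e. 0.59 M.

0.59 M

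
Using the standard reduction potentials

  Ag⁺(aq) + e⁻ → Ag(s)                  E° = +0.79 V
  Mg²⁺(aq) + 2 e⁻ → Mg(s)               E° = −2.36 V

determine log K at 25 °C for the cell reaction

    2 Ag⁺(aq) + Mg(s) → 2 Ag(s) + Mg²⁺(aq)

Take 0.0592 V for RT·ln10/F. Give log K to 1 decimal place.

log K = 106.4

The Ag⁺/Ag couple is reduced (cathode); E°cell = +0.79 − (−2.36) = +3.15 V with n = 2.
At equilibrium E = 0, so log K = nE°cell / 0.0592 = (2)(+3.15) / 0.0592 = 106.4.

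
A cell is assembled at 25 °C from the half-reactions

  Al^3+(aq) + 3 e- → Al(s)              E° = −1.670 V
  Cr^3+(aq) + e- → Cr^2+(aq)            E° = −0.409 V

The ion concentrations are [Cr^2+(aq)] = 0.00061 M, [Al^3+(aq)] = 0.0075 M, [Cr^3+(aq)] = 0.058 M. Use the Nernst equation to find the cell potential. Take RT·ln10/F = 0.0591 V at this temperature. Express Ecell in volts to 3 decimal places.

+1.420 V

Since E°(Cr³⁺/Cr²⁺) > E°(Al³⁺/Al), Cr³⁺/Cr²⁺ serves as the cathode.
E°cell = E°cat − E°an = −0.409 − (−1.670) = +1.261 V; n = 3.
Balancing gives 3 Cr^3+(aq) + Al(s) → 3 Cr^2+(aq) + Al^3+(aq); hence Q = ([Cr^2+(aq)]^3·[Al^3+(aq)]) / [Cr^3+(aq)]^3 = 8.73×10^−9 (log Q = −8.059).
By the Nernst equation, E = +1.261 − (0.0591/3)·(−8.059) = +1.420 V.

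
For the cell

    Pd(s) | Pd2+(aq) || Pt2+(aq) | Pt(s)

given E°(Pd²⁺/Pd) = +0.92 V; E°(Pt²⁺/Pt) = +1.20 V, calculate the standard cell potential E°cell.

By convention the left-hand electrode in cell notation is the anode (oxidation) and the right-hand electrode is the cathode (reduction).
E°cell = E°(right) − E°(left) = +1.20 − (+0.92) = +0.28 V.

+0.28 V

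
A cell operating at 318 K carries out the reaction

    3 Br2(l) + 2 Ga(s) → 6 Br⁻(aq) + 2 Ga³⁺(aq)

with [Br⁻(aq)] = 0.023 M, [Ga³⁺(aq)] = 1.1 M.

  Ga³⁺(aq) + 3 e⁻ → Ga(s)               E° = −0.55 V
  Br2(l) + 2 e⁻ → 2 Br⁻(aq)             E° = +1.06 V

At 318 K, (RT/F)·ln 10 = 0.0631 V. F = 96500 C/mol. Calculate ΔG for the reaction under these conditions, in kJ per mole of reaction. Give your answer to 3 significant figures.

With Br₂/Br⁻ reduced at the cathode, E°cell = +1.06 − (−0.55) = +1.61 V and n = 6.
Q = [Br⁻(aq)]^6·[Ga³⁺(aq)]^2 = 1.79×10^−10, so log Q = −9.747 and E = +1.61 − (0.0631/6)(−9.747) = +1.7125 V.
Then ΔG = −nFE = −6 × 96500 × +1.7125 J/mol = −992 kJ/mol.

−992 kJ/mol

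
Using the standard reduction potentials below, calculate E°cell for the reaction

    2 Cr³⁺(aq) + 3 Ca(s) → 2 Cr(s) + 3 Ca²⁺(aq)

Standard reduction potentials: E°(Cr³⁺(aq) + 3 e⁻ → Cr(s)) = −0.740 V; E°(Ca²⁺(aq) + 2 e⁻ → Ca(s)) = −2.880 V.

+2.140 V

Cr³⁺(aq) gains electrons, so the Cr³⁺/Cr couple is the cathode; the Ca²⁺/Ca couple is the anode.
E°cell = E°(cathode) − E°(anode) = −0.740 − (−2.880) = +2.140 V.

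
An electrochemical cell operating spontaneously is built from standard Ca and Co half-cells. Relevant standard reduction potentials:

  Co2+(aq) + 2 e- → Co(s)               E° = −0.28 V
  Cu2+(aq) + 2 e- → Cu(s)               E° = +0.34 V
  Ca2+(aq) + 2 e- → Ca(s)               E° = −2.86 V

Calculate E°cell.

The Co²⁺/Co couple has the higher E°, so Co ion is reduced (cathode) and Ca is oxidized (anode).
E°cell = E°(cathode) − E°(anode) = −0.28 − (−2.86) = +2.58 V.

+2.58 V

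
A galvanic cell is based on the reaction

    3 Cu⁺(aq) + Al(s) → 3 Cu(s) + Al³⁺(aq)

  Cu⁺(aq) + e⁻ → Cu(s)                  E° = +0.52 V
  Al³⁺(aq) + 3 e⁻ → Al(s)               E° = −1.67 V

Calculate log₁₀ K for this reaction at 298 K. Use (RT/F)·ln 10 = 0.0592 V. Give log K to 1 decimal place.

log K = 111.0

The Cu⁺/Cu couple is reduced (cathode); E°cell = +0.52 − (−1.67) = +2.19 V with n = 3.
At equilibrium E = 0, so log K = nE°cell / 0.0592 = (3)(+2.19) / 0.0592 = 111.0.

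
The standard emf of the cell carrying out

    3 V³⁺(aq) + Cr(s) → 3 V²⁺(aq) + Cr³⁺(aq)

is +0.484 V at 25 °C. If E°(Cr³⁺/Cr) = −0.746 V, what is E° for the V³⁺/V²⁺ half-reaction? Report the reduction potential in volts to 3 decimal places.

In the reaction as written the V³⁺/V²⁺ couple is reduced (cathode) and Cr³⁺/Cr is oxidized (anode), so E°cell = E°(V³⁺/V²⁺) − E°(Cr³⁺/Cr).
E°(V³⁺/V²⁺) = E°cell + E°(anode) = +0.484 + (−0.746) = −0.262 V.

−0.262 V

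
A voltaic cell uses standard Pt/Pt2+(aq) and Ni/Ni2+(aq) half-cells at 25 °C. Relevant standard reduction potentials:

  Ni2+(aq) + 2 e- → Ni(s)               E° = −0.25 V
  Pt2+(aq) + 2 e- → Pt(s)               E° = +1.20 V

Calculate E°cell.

Of the two couples in this cell, the one with the more positive reduction potential is reduced at the cathode: here that is Pt²⁺/Pt (+1.20 V); Ni²⁺/Ni (−0.25 V) is the anode.
E°cell = E°(cathode) − E°(anode) = +1.20 − (−0.25) = +1.45 V.

+1.45 V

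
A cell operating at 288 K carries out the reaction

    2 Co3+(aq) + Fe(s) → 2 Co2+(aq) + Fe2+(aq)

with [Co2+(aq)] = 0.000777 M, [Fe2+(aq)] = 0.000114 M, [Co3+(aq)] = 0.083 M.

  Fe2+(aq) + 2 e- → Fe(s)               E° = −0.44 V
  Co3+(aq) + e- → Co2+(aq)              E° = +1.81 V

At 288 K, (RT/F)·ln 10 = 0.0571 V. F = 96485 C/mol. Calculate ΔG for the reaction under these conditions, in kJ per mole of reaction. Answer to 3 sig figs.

−478 kJ/mol

The standard cell potential is +1.81 − (−0.44) = +2.25 V, with n = 2 electrons in the balanced equation.
Q = ([Co2+(aq)]^2·[Fe2+(aq)]) / [Co3+(aq)]^2 = 9.99×10^−9, so log Q = −8.000 and E = +2.25 − (0.0571/2)(−8.000) = +2.4784 V.
Finally ΔG = −nFE = −(2)(96485 C/mol)(+2.4784 V) = −478 kJ/mol.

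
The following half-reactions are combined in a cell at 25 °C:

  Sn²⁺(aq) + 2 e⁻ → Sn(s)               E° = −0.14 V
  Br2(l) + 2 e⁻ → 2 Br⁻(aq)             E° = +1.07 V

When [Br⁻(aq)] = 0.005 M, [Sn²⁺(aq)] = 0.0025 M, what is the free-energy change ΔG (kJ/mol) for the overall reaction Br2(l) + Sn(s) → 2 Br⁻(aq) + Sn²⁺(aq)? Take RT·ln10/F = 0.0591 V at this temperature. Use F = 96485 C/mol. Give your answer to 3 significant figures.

−275 kJ/mol

E°cell = +1.07 − (−0.14) = +1.21 V; the balanced reaction transfers n = 2 electrons.
The reaction quotient is [Br⁻(aq)]^2·[Sn²⁺(aq)] = 6.25×10^−8; by Nernst, E = +1.21 − (0.0591/2)(−7.204) = +1.4229 V.
ΔG = −nFE = −(2)(96485)(+1.4229) J/mol = −275 kJ/mol.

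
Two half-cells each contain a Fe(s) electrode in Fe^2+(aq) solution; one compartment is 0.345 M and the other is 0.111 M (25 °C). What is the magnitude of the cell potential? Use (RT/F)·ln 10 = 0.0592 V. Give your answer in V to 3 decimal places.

For a concentration cell E°cell = 0, since both electrodes use the same couple.
The compartment with the higher Fe^2+(aq) concentration (0.345 M) acts as the cathode; ions are reduced there and produced at the dilute (0.111 M) anode.
With n = 2, Ecell = −(0.0592/2)·log([dilute]/[conc]) = −(0.0592/2)·log(0.111/0.345) = +0.015 V.

0.015 V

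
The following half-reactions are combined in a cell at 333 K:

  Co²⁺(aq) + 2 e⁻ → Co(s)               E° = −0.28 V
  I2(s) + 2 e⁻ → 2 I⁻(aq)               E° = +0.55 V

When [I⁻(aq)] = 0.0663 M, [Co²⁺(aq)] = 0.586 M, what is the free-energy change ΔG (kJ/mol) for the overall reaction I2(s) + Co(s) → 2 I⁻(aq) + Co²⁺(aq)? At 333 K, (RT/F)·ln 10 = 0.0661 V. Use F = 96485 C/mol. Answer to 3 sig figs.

The standard cell potential is +0.55 − (−0.28) = +0.83 V, with n = 2 electrons in the balanced equation.
The reaction quotient is [I⁻(aq)]^2·[Co²⁺(aq)] = 0.00258; by Nernst, E = +0.83 − (0.0661/2)(−2.589) = +0.9156 V.
Finally ΔG = −nFE = −(2)(96485 C/mol)(+0.9156 V) = −177 kJ/mol.

−177 kJ/mol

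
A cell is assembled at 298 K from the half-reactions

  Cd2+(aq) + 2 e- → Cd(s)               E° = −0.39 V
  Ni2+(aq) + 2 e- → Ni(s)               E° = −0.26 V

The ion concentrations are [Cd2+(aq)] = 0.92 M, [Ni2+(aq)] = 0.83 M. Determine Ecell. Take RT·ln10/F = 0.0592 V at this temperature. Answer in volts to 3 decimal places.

Since E°(Ni²⁺/Ni) > E°(Cd²⁺/Cd), Ni²⁺/Ni serves as the cathode.
The standard potential is −0.26 − (−0.39) = +0.13 V and the balanced reaction transfers n = 2 electrons.
For the overall reaction Ni2+(aq) + Cd(s) → Ni(s) + Cd2+(aq), Q = [Cd2+(aq)] / [Ni2+(aq)] = 1.11, giving log Q = 0.045.
E = E° − (0.0592/n)·log Q = +0.13 − (0.0592/2)(0.045) = +0.129 V.

+0.129 V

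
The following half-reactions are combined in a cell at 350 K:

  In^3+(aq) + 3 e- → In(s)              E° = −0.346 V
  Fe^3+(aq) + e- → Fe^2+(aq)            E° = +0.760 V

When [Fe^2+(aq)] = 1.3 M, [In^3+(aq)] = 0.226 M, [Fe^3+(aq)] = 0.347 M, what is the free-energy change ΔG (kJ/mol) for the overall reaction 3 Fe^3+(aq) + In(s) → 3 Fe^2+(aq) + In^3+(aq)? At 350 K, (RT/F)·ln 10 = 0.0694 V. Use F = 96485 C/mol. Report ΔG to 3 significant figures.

−313 kJ/mol

The standard cell potential is +0.760 − (−0.346) = +1.106 V, with n = 3 electrons in the balanced equation.
Here Q = ([Fe^2+(aq)]^3·[In^3+(aq)]) / [Fe^3+(aq)]^3 = 11.9 (log Q = 1.075), giving E = +1.106 − (0.0694/3)·(1.075) = +1.0811 V.
ΔG = −nFE = −(3)(96485)(+1.0811) J/mol = −313 kJ/mol.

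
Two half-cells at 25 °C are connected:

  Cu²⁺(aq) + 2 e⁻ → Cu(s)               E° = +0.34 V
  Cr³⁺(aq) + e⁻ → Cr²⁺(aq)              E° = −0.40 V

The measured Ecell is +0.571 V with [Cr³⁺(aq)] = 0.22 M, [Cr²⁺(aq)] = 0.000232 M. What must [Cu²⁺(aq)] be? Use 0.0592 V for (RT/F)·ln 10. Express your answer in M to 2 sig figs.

Cu²⁺/Cu is the cathode (higher E°); E°cell = +0.34 − (−0.40) = +0.74 V with n = 2.
From the Nernst equation, log Q = n(E° − E)/0.0592 = 2·(+0.74 − (+0.571))/0.0592 = 5.709.
Balancing electrons gives Cu²⁺(aq) + 2 Cr²⁺(aq) → Cu(s) + 2 Cr³⁺(aq); thus Q = [Cr³⁺(aq)]^2 / ([Cu²⁺(aq)]·[Cr²⁺(aq)]^2).
Solving for the unknown gives log [Cu²⁺(aq)] = 0.245, so [Cu²⁺(aq)] ≈ 1.8 M.

1.8 M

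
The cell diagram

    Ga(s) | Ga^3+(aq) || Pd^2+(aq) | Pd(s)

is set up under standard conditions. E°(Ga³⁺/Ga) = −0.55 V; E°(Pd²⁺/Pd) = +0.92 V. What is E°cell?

+1.47 V

By convention the left-hand electrode in cell notation is the anode (oxidation) and the right-hand electrode is the cathode (reduction).
E°cell = E°(right) − E°(left) = +0.92 − (−0.55) = +1.47 V.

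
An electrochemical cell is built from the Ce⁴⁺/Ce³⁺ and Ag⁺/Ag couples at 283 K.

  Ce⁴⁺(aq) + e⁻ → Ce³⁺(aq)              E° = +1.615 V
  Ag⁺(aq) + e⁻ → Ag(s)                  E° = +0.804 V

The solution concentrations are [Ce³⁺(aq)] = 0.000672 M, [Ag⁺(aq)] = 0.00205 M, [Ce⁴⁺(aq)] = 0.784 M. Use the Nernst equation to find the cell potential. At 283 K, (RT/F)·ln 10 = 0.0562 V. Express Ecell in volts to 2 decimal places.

+1.13 V

Since E°(Ce⁴⁺/Ce³⁺) > E°(Ag⁺/Ag), Ce⁴⁺/Ce³⁺ serves as the cathode.
E°cell = +1.615 − (+0.804) = +0.811 V, with n = 1 electron transferred.
The balanced reaction is Ce⁴⁺(aq) + Ag(s) → Ce³⁺(aq) + Ag⁺(aq), so Q = ([Ce³⁺(aq)]·[Ag⁺(aq)]) / [Ce⁴⁺(aq)] = 1.76×10^−6 and log Q = −5.755.
By the Nernst equation, E = +0.811 − (0.0562/1)·(−5.755) = +1.13 V.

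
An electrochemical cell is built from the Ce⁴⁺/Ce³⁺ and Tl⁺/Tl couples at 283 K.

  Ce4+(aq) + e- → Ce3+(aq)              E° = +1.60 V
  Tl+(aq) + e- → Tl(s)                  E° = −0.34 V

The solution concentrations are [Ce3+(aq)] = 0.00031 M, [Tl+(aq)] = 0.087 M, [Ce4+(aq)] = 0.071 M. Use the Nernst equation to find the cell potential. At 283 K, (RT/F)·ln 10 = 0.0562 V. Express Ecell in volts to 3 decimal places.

Ce⁴⁺/Ce³⁺ is reduced (cathode, E° = +1.60 V) and Tl⁺/Tl is oxidized (anode).
E°cell = +1.60 − (−0.34) = +1.94 V, with n = 1 electron transferred.
For the overall reaction Ce4+(aq) + Tl(s) → Ce3+(aq) + Tl+(aq), Q = ([Ce3+(aq)]·[Tl+(aq)]) / [Ce4+(aq)] = 0.00038, giving log Q = −3.420.
Applying E = E° − (RT ln10/nF)·log Q gives +1.94 − (0.0562/1)(−3.420) = +2.132 V.

+2.132 V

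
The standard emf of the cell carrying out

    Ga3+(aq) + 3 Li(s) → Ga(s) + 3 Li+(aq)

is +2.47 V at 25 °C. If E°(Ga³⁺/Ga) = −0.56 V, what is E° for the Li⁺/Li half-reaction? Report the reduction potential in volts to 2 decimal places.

−3.03 V

In the reaction as written the Ga³⁺/Ga couple is reduced (cathode) and Li⁺/Li is oxidized (anode), so E°cell = E°(Ga³⁺/Ga) − E°(Li⁺/Li).
E°(Li⁺/Li) = E°(cathode) − E°cell = −0.56 − (+2.47) = −3.03 V.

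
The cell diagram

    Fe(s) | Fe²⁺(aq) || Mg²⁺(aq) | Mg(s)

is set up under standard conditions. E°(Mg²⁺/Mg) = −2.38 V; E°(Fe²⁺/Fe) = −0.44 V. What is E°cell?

By convention the left-hand electrode in cell notation is the anode (oxidation) and the right-hand electrode is the cathode (reduction).
E°cell = E°(right) − E°(left) = −2.38 − (−0.44) = −1.94 V.
The negative sign shows that, as written, the cell would require an external voltage to drive the reaction.

−1.94 V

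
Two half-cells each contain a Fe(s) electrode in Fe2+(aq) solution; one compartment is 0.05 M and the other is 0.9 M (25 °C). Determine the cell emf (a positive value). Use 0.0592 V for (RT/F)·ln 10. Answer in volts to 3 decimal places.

For a concentration cell E°cell = 0, since both electrodes use the same couple.
The compartment with the higher Fe2+(aq) concentration (0.9 M) acts as the cathode; ions are reduced there and produced at the dilute (0.05 M) anode.
With n = 2, Ecell = −(0.0592/2)·log([dilute]/[conc]) = −(0.0592/2)·log(0.05/0.9) = +0.037 V.

0.037 V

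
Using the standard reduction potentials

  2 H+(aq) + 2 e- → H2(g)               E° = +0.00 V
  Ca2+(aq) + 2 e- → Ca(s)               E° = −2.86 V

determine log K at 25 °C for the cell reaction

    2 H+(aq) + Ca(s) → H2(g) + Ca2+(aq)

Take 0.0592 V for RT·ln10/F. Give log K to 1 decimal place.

log K = 96.6

The 2H⁺/H₂ couple is reduced (cathode); E°cell = +0.00 − (−2.86) = +2.86 V with n = 2.
At equilibrium E = 0, so log K = nE°cell / 0.0592 = (2)(+2.86) / 0.0592 = 96.6.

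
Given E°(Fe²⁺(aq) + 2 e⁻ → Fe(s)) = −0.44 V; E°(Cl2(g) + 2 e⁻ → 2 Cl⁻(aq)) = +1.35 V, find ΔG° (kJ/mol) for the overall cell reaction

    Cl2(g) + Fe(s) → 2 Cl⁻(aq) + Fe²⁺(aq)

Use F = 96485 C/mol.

In the reaction as written Cl2(g) is reduced, so the Cl₂/Cl⁻ couple is the cathode and Fe²⁺/Fe is the anode.
E°cell = +1.35 − (−0.44) = +1.79 V; balancing electrons gives n = 2.
ΔG° = −nFE°cell = −(2)(96485)(+1.79) J/mol = −345 kJ/mol.

−345 kJ/mol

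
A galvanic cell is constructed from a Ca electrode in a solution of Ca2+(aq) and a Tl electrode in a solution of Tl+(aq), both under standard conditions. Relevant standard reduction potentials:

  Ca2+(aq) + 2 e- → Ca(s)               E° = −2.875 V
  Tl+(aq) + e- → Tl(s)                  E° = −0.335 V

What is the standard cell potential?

Of the two couples in this cell, the one with the more positive reduction potential is reduced at the cathode: here that is Tl⁺/Tl (−0.335 V); Ca²⁺/Ca (−2.875 V) is the anode.
E°cell = E°(cathode) − E°(anode) = −0.335 − (−2.875) = +2.540 V.

+2.540 V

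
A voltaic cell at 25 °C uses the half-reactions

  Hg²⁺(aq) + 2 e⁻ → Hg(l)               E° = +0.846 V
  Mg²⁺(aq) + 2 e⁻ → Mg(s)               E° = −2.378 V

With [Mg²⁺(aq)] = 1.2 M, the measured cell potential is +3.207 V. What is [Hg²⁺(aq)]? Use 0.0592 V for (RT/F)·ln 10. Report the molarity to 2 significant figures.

With Hg²⁺/Hg at the cathode and Mg²⁺/Mg at the anode, E°cell = +0.846 − (−2.378) = +3.224 V (n = 2).
From the Nernst equation, log Q = n(E° − E)/0.0592 = 2·(+3.224 − (+3.207))/0.0592 = 0.574.
The balanced reaction is Hg²⁺(aq) + Mg(s) → Hg(l) + Mg²⁺(aq), so Q = [Mg²⁺(aq)] / [Hg²⁺(aq)].
Isolating [Hg²⁺(aq)] in Q = 10^{0.574} yields log [Hg²⁺(aq)] = −0.495, i.e. 0.32 M.

0.32 M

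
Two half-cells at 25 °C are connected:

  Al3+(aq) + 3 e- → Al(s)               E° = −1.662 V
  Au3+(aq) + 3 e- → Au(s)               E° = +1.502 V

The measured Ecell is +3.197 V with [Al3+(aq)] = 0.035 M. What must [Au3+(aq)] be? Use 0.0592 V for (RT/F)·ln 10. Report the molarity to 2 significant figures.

1.6 M

Au³⁺/Au is the cathode (higher E°); E°cell = +1.502 − (−1.662) = +3.164 V with n = 3.
Rearranging E = E° − (0.0592/n)·log Q gives log Q = 3(+3.164 − (+3.197))/0.0592 = −1.672.
The balanced reaction is Au3+(aq) + Al(s) → Au(s) + Al3+(aq), so Q = [Al3+(aq)] / [Au3+(aq)].
Substituting the known concentrations and solving, log [Au3+(aq)] = 0.216 and [Au3+(aq)] = 1.6 M.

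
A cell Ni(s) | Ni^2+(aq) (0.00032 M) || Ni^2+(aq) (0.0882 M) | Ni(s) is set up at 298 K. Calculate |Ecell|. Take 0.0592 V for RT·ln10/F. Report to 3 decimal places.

0.072 V

For a concentration cell E°cell = 0, since both electrodes use the same couple.
The compartment with the higher Ni^2+(aq) concentration (0.0882 M) acts as the cathode; ions are reduced there and produced at the dilute (0.00032 M) anode.
With n = 2, Ecell = −(0.0592/2)·log([dilute]/[conc]) = −(0.0592/2)·log(0.00032/0.0882) = +0.072 V.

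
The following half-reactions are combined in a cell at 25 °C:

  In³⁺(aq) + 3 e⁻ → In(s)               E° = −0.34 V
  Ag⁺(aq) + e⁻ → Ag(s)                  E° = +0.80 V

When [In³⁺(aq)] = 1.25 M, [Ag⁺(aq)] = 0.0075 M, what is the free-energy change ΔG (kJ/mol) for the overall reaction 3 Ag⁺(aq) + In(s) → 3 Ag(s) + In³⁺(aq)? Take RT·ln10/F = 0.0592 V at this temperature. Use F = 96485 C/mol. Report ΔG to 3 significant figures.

With Ag⁺/Ag reduced at the cathode, E°cell = +0.80 − (−0.34) = +1.14 V and n = 3.
The reaction quotient is [In³⁺(aq)] / [Ag⁺(aq)]^3 = 2.96×10^6; by Nernst, E = +1.14 − (0.0592/3)(6.472) = +1.0123 V.
Then ΔG = −nFE = −3 × 96485 × +1.0123 J/mol = −293 kJ/mol.

−293 kJ/mol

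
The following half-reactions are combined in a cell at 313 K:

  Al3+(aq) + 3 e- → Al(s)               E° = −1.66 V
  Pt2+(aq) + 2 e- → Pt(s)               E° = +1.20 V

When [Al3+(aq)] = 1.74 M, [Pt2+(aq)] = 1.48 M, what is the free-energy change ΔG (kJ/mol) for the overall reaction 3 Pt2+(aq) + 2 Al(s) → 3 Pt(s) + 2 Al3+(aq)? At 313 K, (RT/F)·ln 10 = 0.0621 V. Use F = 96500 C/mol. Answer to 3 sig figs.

−1660 kJ/mol

E°cell = +1.20 − (−1.66) = +2.86 V; the balanced reaction transfers n = 6 electrons.
Here Q = [Al3+(aq)]^2 / [Pt2+(aq)]^3 = 0.934 (log Q = −0.030), giving E = +2.86 − (0.0621/6)·(−0.030) = +2.8603 V.
Finally ΔG = −nFE = −(6)(96500 C/mol)(+2.8603 V) = −1660 kJ/mol.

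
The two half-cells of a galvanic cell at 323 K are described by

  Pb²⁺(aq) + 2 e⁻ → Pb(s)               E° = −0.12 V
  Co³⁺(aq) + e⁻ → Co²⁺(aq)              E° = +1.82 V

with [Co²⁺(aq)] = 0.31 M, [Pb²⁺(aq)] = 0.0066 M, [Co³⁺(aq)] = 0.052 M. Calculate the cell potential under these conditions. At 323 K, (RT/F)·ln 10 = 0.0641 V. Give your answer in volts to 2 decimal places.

Since E°(Co³⁺/Co²⁺) > E°(Pb²⁺/Pb), Co³⁺/Co²⁺ serves as the cathode.
The standard potential is +1.82 − (−0.12) = +1.94 V and the balanced reaction transfers n = 2 electrons.
The balanced reaction is 2 Co³⁺(aq) + Pb(s) → 2 Co²⁺(aq) + Pb²⁺(aq), so Q = ([Co²⁺(aq)]^2·[Pb²⁺(aq)]) / [Co³⁺(aq)]^2 = 0.235 and log Q = −0.630.
Applying E = E° − (RT ln10/nF)·log Q gives +1.94 − (0.0641/2)(−0.630) = +1.96 V.

+1.96 V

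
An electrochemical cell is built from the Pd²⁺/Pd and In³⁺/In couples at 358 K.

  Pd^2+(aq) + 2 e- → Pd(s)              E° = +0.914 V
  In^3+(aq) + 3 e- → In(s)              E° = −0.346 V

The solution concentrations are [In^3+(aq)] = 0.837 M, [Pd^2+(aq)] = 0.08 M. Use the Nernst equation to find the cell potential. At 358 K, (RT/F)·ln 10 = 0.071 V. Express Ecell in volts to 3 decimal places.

Since E°(Pd²⁺/Pd) > E°(In³⁺/In), Pd²⁺/Pd serves as the cathode.
The standard potential is +0.914 − (−0.346) = +1.260 V and the balanced reaction transfers n = 6 electrons.
Balancing gives 3 Pd^2+(aq) + 2 In(s) → 3 Pd(s) + 2 In^3+(aq); hence Q = [In^3+(aq)]^2 / [Pd^2+(aq)]^3 = 1.37×10^3 (log Q = 3.136).
By the Nernst equation, E = +1.260 − (0.071/6)·(3.136) = +1.223 V.

+1.223 V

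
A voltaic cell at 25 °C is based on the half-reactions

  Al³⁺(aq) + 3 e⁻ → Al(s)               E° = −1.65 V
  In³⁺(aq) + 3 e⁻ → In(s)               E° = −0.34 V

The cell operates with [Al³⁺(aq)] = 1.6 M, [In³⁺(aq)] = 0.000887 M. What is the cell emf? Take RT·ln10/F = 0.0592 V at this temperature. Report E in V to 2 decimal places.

+1.25 V

The In³⁺/In couple has the more positive E°, so it is the cathode; Al³⁺/Al is the anode.
E°cell = E°cat − E°an = −0.34 − (−1.65) = +1.31 V; n = 3.
The balanced reaction is In³⁺(aq) + Al(s) → In(s) + Al³⁺(aq), so Q = [Al³⁺(aq)] / [In³⁺(aq)] = 1.8×10^3 and log Q = 3.256.
Applying E = E° − (RT ln10/nF)·log Q gives +1.31 − (0.0592/3)(3.256) = +1.25 V.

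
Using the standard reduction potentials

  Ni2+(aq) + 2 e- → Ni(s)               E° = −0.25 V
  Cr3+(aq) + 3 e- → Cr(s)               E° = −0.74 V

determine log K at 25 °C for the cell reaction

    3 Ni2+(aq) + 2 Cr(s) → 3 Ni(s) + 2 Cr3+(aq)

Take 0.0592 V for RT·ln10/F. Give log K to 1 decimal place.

The Ni²⁺/Ni couple is reduced (cathode); E°cell = −0.25 − (−0.74) = +0.49 V with n = 6.
At equilibrium E = 0, so log K = nE°cell / 0.0592 = (6)(+0.49) / 0.0592 = 49.7.

log K = 49.7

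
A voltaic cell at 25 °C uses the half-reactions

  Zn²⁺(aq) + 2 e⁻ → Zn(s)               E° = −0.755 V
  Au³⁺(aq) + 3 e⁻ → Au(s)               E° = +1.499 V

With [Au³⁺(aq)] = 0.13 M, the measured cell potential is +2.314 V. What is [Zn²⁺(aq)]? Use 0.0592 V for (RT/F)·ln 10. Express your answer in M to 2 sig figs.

0.0024 M

Au³⁺/Au is the cathode (higher E°); E°cell = +1.499 − (−0.755) = +2.254 V with n = 6.
Rearranging E = E° − (0.0592/n)·log Q gives log Q = 6(+2.254 − (+2.314))/0.0592 = −6.081.
For 2 Au³⁺(aq) + 3 Zn(s) → 2 Au(s) + 3 Zn²⁺(aq), the reaction quotient is Q = [Zn²⁺(aq)]^3 / [Au³⁺(aq)]^2.
Substituting the known concentrations and solving, log [Zn²⁺(aq)] = −2.618 and [Zn²⁺(aq)] = 0.0024 M.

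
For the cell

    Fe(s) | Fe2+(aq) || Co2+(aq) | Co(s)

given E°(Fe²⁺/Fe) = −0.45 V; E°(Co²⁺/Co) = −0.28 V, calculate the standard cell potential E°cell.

By convention the left-hand electrode in cell notation is the anode (oxidation) and the right-hand electrode is the cathode (reduction).
E°cell = E°(right) − E°(left) = −0.28 − (−0.45) = +0.17 V.

+0.17 V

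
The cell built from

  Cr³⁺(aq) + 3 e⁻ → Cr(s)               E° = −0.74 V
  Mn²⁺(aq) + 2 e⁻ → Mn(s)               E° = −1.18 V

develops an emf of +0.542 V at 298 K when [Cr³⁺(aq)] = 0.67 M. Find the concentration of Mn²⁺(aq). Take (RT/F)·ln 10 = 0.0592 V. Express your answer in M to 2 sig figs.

Cr³⁺/Cr is the cathode (higher E°); E°cell = −0.74 − (−1.18) = +0.44 V with n = 6.
Rearranging E = E° − (0.0592/n)·log Q gives log Q = 6(+0.44 − (+0.542))/0.0592 = −10.338.
The balanced reaction is 2 Cr³⁺(aq) + 3 Mn(s) → 2 Cr(s) + 3 Mn²⁺(aq), so Q = [Mn²⁺(aq)]^3 / [Cr³⁺(aq)]^2.
Isolating [Mn²⁺(aq)] in Q = 10^{−10.338} yields log [Mn²⁺(aq)] = −3.562, i.e. 0.00027 M.

0.00027 M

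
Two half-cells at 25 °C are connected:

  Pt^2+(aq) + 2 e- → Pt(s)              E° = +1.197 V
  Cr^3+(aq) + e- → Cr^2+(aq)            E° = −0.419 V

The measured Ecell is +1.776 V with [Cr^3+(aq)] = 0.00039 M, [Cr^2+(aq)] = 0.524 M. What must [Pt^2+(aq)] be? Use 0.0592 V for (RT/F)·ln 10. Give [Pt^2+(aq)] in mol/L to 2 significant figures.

0.14 M

With Pt²⁺/Pt at the cathode and Cr³⁺/Cr²⁺ at the anode, E°cell = +1.197 − (−0.419) = +1.616 V (n = 2).
Since E = E° − (0.0592/n)·log Q, log Q = n(E° − E)/0.0592 = −5.405.
Balancing electrons gives Pt^2+(aq) + 2 Cr^2+(aq) → Pt(s) + 2 Cr^3+(aq); thus Q = [Cr^3+(aq)]^2 / ([Pt^2+(aq)]·[Cr^2+(aq)]^2).
Isolating [Pt^2+(aq)] in Q = 10^{−5.405} yields log [Pt^2+(aq)] = −0.852, i.e. 0.14 M.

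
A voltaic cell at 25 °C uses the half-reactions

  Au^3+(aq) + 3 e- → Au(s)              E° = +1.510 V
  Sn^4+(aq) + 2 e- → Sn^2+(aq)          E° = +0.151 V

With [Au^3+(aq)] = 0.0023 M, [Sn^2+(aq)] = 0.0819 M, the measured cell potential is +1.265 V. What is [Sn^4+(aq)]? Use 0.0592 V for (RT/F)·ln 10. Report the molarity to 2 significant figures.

With Au³⁺/Au at the cathode and Sn⁴⁺/Sn²⁺ at the anode, E°cell = +1.510 − (+0.151) = +1.359 V (n = 6).
From the Nernst equation, log Q = n(E° − E)/0.0592 = 6·(+1.359 − (+1.265))/0.0592 = 9.527.
Balancing electrons gives 2 Au^3+(aq) + 3 Sn^2+(aq) → 2 Au(s) + 3 Sn^4+(aq); thus Q = [Sn^4+(aq)]^3 / ([Au^3+(aq)]^2·[Sn^2+(aq)]^3).
Solving for the unknown gives log [Sn^4+(aq)] = 0.330, so [Sn^4+(aq)] ≈ 2.1 M.

2.1 M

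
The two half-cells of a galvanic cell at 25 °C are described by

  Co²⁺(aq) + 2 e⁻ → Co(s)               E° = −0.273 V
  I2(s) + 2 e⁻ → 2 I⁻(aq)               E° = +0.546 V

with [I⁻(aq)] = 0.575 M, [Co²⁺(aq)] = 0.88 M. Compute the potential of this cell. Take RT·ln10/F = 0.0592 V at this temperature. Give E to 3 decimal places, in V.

I₂/I⁻ is reduced (cathode, E° = +0.546 V) and Co²⁺/Co is oxidized (anode).
E°cell = E°cat − E°an = +0.546 − (−0.273) = +0.819 V; n = 2.
For the overall reaction I2(s) + Co(s) → 2 I⁻(aq) + Co²⁺(aq), Q = [I⁻(aq)]^2·[Co²⁺(aq)] = 0.291, giving log Q = −0.536.
Applying E = E° − (RT ln10/nF)·log Q gives +0.819 − (0.0592/2)(−0.536) = +0.835 V.

+0.835 V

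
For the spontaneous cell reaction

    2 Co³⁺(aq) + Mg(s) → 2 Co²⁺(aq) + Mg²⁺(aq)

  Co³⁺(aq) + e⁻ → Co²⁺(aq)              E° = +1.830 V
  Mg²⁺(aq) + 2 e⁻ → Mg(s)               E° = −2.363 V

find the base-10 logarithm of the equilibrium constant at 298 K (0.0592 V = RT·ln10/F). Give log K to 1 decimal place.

log K = 141.7

The Co³⁺/Co²⁺ couple is reduced (cathode); E°cell = +1.830 − (−2.363) = +4.193 V with n = 2.
At equilibrium E = 0, so log K = nE°cell / 0.0592 = (2)(+4.193) / 0.0592 = 141.7.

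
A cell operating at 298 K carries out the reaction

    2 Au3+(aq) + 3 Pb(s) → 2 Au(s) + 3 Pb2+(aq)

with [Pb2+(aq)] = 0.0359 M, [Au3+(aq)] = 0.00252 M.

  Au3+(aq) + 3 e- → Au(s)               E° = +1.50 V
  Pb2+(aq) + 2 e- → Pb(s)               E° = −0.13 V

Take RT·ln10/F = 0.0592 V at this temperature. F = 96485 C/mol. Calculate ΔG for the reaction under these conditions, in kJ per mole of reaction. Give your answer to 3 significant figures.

−939 kJ/mol

The standard cell potential is +1.50 − (−0.13) = +1.63 V, with n = 6 electrons in the balanced equation.
The reaction quotient is [Pb2+(aq)]^3 / [Au3+(aq)]^2 = 7.29; by Nernst, E = +1.63 − (0.0592/6)(0.862) = +1.6215 V.
Finally ΔG = −nFE = −(6)(96485 C/mol)(+1.6215 V) = −939 kJ/mol.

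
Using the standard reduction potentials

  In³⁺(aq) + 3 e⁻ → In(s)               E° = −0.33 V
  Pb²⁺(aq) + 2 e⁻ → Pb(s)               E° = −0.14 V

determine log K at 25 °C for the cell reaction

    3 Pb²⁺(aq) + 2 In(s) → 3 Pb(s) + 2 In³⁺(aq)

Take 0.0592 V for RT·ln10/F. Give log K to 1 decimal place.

The Pb²⁺/Pb couple is reduced (cathode); E°cell = −0.14 − (−0.33) = +0.19 V with n = 6.
At equilibrium E = 0, so log K = nE°cell / 0.0592 = (6)(+0.19) / 0.0592 = 19.3.

log K = 19.3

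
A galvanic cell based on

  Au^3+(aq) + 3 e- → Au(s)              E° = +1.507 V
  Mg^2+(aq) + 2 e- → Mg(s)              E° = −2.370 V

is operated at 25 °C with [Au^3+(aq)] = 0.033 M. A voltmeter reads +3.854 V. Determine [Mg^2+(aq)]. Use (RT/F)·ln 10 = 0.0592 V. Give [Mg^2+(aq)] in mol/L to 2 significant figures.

0.62 M

With Au³⁺/Au at the cathode and Mg²⁺/Mg at the anode, E°cell = +1.507 − (−2.370) = +3.877 V (n = 6).
Since E = E° − (0.0592/n)·log Q, log Q = n(E° − E)/0.0592 = 2.331.
For 2 Au^3+(aq) + 3 Mg(s) → 2 Au(s) + 3 Mg^2+(aq), the reaction quotient is Q = [Mg^2+(aq)]^3 / [Au^3+(aq)]^2.
Isolating [Mg^2+(aq)] in Q = 10^{2.331} yields log [Mg^2+(aq)] = −0.211, i.e. 0.62 M.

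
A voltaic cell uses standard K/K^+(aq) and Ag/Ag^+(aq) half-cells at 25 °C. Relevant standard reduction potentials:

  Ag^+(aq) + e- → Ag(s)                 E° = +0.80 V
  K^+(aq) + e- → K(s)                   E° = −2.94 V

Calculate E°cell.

+3.74 V

Of the two couples in this cell, the one with the more positive reduction potential is reduced at the cathode: here that is Ag⁺/Ag (+0.80 V); K⁺/K (−2.94 V) is the anode.
E°cell = E°(cathode) − E°(anode) = +0.80 − (−2.94) = +3.74 V.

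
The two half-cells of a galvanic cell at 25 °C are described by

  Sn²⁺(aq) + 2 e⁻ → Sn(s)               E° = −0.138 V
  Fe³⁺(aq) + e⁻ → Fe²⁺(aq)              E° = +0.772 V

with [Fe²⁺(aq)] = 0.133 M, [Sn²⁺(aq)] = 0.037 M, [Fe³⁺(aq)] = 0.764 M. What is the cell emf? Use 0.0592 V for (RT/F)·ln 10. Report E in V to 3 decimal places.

+0.997 V

The Fe³⁺/Fe²⁺ couple has the more positive E°, so it is the cathode; Sn²⁺/Sn is the anode.
E°cell = E°cat − E°an = +0.772 − (−0.138) = +0.910 V; n = 2.
For the overall reaction 2 Fe³⁺(aq) + Sn(s) → 2 Fe²⁺(aq) + Sn²⁺(aq), Q = ([Fe²⁺(aq)]^2·[Sn²⁺(aq)]) / [Fe³⁺(aq)]^2 = 0.00112, giving log Q = −2.950.
E = E° − (0.0592/n)·log Q = +0.910 − (0.0592/2)(−2.950) = +0.997 V.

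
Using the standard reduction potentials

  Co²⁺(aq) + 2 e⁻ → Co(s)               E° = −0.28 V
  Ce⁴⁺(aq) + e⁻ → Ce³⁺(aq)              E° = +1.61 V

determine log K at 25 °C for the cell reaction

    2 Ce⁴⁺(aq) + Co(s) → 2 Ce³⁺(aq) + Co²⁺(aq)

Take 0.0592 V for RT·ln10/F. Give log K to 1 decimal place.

log K = 63.9

The Ce⁴⁺/Ce³⁺ couple is reduced (cathode); E°cell = +1.61 − (−0.28) = +1.89 V with n = 2.
At equilibrium E = 0, so log K = nE°cell / 0.0592 = (2)(+1.89) / 0.0592 = 63.9.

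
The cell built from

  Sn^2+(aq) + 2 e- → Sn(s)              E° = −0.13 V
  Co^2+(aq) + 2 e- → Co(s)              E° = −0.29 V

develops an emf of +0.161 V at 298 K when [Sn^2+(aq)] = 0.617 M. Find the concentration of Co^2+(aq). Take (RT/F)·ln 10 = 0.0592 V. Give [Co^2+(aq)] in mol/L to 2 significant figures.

0.57 M

With Sn²⁺/Sn at the cathode and Co²⁺/Co at the anode, E°cell = −0.13 − (−0.29) = +0.16 V (n = 2).
From the Nernst equation, log Q = n(E° − E)/0.0592 = 2·(+0.16 − (+0.161))/0.0592 = −0.034.
For Sn^2+(aq) + Co(s) → Sn(s) + Co^2+(aq), the reaction quotient is Q = [Co^2+(aq)] / [Sn^2+(aq)].
Solving for the unknown gives log [Co^2+(aq)] = −0.244, so [Co^2+(aq)] ≈ 0.57 M.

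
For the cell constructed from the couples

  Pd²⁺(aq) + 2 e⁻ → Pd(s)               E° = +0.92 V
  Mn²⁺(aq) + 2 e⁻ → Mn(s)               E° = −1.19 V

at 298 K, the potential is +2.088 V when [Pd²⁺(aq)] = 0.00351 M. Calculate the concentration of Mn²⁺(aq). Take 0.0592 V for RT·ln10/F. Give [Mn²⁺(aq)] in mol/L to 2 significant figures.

0.019 M

With Pd²⁺/Pd at the cathode and Mn²⁺/Mn at the anode, E°cell = +0.92 − (−1.19) = +2.11 V (n = 2).
From the Nernst equation, log Q = n(E° − E)/0.0592 = 2·(+2.11 − (+2.088))/0.0592 = 0.743.
The balanced reaction is Pd²⁺(aq) + Mn(s) → Pd(s) + Mn²⁺(aq), so Q = [Mn²⁺(aq)] / [Pd²⁺(aq)].
Isolating [Mn²⁺(aq)] in Q = 10^{0.743} yields log [Mn²⁺(aq)] = −1.712, i.e. 0.019 M.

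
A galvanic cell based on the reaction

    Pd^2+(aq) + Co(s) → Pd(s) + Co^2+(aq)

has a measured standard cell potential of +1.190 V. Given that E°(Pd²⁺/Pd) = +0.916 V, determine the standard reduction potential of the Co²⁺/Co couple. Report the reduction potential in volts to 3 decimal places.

−0.274 V

In the reaction as written the Pd²⁺/Pd couple is reduced (cathode) and Co²⁺/Co is oxidized (anode), so E°cell = E°(Pd²⁺/Pd) − E°(Co²⁺/Co).
E°(Co²⁺/Co) = E°(cathode) − E°cell = +0.916 − (+1.190) = −0.274 V.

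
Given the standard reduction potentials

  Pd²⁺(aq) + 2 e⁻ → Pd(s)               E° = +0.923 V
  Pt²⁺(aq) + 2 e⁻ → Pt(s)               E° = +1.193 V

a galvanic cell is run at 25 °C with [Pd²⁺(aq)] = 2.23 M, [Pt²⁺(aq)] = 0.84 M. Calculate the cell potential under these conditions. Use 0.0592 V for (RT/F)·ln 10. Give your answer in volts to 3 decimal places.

The Pt²⁺/Pt couple has the more positive E°, so it is the cathode; Pd²⁺/Pd is the anode.
E°cell = +1.193 − (+0.923) = +0.270 V, with n = 2 electrons transferred.
For the overall reaction Pt²⁺(aq) + Pd(s) → Pt(s) + Pd²⁺(aq), Q = [Pd²⁺(aq)] / [Pt²⁺(aq)] = 2.65, giving log Q = 0.424.
Applying E = E° − (RT ln10/nF)·log Q gives +0.270 − (0.0592/2)(0.424) = +0.257 V.

+0.257 V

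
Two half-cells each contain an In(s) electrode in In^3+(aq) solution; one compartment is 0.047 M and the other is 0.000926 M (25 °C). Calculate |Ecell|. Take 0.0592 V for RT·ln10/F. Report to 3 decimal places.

0.034 V

For a concentration cell E°cell = 0, since both electrodes use the same couple.
The compartment with the higher In^3+(aq) concentration (0.047 M) acts as the cathode; ions are reduced there and produced at the dilute (0.000926 M) anode.
With n = 3, Ecell = −(0.0592/3)·log([dilute]/[conc]) = −(0.0592/3)·log(0.000926/0.047) = +0.034 V.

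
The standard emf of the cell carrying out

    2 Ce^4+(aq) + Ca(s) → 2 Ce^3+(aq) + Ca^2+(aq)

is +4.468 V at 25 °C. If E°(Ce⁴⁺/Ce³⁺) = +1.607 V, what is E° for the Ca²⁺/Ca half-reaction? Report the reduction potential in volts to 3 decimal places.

−2.861 V

In the reaction as written the Ce⁴⁺/Ce³⁺ couple is reduced (cathode) and Ca²⁺/Ca is oxidized (anode), so E°cell = E°(Ce⁴⁺/Ce³⁺) − E°(Ca²⁺/Ca).
E°(Ca²⁺/Ca) = E°(cathode) − E°cell = +1.607 − (+4.468) = −2.861 V.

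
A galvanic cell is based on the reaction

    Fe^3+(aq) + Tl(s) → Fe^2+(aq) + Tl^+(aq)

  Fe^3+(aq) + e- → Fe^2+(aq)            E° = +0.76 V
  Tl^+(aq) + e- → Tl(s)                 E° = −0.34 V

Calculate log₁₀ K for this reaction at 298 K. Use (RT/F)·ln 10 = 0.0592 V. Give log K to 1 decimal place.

The Fe³⁺/Fe²⁺ couple is reduced (cathode); E°cell = +0.76 − (−0.34) = +1.10 V with n = 1.
At equilibrium E = 0, so log K = nE°cell / 0.0592 = (1)(+1.10) / 0.0592 = 18.6.

log K = 18.6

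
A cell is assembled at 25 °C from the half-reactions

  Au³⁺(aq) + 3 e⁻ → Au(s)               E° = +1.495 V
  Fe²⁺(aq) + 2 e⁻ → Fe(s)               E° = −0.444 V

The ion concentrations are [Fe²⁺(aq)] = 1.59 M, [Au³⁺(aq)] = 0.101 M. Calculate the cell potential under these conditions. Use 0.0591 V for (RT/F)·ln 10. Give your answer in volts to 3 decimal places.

+1.913 V

Au³⁺/Au is reduced (cathode, E° = +1.495 V) and Fe²⁺/Fe is oxidized (anode).
The standard potential is +1.495 − (−0.444) = +1.939 V and the balanced reaction transfers n = 6 electrons.
For the overall reaction 2 Au³⁺(aq) + 3 Fe(s) → 2 Au(s) + 3 Fe²⁺(aq), Q = [Fe²⁺(aq)]^3 / [Au³⁺(aq)]^2 = 394, giving log Q = 2.596.
By the Nernst equation, E = +1.939 − (0.0591/6)·(2.596) = +1.913 V.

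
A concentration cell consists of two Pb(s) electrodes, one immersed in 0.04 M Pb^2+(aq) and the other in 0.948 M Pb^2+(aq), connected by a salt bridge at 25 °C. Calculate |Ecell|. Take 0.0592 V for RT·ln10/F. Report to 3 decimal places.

For a concentration cell E°cell = 0, since both electrodes use the same couple.
The compartment with the higher Pb^2+(aq) concentration (0.948 M) acts as the cathode; ions are reduced there and produced at the dilute (0.04 M) anode.
With n = 2, Ecell = −(0.0592/2)·log([dilute]/[conc]) = −(0.0592/2)·log(0.04/0.948) = +0.041 V.

0.041 V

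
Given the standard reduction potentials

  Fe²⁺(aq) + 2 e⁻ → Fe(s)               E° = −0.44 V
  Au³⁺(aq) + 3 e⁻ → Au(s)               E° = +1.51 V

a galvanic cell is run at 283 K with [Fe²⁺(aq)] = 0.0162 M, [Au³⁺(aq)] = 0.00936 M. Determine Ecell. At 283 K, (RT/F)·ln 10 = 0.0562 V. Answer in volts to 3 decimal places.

+1.962 V

Since E°(Au³⁺/Au) > E°(Fe²⁺/Fe), Au³⁺/Au serves as the cathode.
E°cell = +1.51 − (−0.44) = +1.95 V, with n = 6 electrons transferred.
Balancing gives 2 Au³⁺(aq) + 3 Fe(s) → 2 Au(s) + 3 Fe²⁺(aq); hence Q = [Fe²⁺(aq)]^3 / [Au³⁺(aq)]^2 = 0.0485 (log Q = −1.314).
Applying E = E° − (RT ln10/nF)·log Q gives +1.95 − (0.0562/6)(−1.314) = +1.962 V.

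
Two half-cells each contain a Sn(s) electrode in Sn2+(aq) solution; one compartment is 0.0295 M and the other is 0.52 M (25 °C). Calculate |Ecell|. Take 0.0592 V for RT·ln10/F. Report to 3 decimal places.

0.037 V

For a concentration cell E°cell = 0, since both electrodes use the same couple.
The compartment with the higher Sn2+(aq) concentration (0.52 M) acts as the cathode; ions are reduced there and produced at the dilute (0.0295 M) anode.
With n = 2, Ecell = −(0.0592/2)·log([dilute]/[conc]) = −(0.0592/2)·log(0.0295/0.52) = +0.037 V.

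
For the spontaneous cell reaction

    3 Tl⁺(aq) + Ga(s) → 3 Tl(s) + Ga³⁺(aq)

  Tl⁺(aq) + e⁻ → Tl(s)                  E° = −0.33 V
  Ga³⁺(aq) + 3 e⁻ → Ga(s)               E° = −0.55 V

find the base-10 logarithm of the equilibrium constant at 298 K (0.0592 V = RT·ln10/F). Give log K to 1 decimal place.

log K = 11.1

The Tl⁺/Tl couple is reduced (cathode); E°cell = −0.33 − (−0.55) = +0.22 V with n = 3.
At equilibrium E = 0, so log K = nE°cell / 0.0592 = (3)(+0.22) / 0.0592 = 11.1.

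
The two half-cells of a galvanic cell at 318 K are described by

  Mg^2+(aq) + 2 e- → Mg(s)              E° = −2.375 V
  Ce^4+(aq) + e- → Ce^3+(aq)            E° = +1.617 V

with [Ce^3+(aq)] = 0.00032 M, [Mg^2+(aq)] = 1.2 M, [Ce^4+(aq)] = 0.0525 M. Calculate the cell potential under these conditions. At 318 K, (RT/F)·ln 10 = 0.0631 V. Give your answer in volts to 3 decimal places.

+4.129 V

Ce⁴⁺/Ce³⁺ is reduced (cathode, E° = +1.617 V) and Mg²⁺/Mg is oxidized (anode).
E°cell = +1.617 − (−2.375) = +3.992 V, with n = 2 electrons transferred.
The balanced reaction is 2 Ce^4+(aq) + Mg(s) → 2 Ce^3+(aq) + Mg^2+(aq), so Q = ([Ce^3+(aq)]^2·[Mg^2+(aq)]) / [Ce^4+(aq)]^2 = 4.46×10^−5 and log Q = −4.351.
Applying E = E° − (RT ln10/nF)·log Q gives +3.992 − (0.0631/2)(−4.351) = +4.129 V.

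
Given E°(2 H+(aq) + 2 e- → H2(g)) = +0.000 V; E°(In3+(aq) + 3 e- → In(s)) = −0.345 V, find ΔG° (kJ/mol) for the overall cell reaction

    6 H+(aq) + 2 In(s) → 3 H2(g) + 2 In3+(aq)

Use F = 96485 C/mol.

In the reaction as written H+(aq) is reduced, so the 2H⁺/H₂ couple is the cathode and In³⁺/In is the anode.
E°cell = +0.000 − (−0.345) = +0.345 V; balancing electrons gives n = 6.
ΔG° = −nFE°cell = −(6)(96485)(+0.345) J/mol = −200 kJ/mol.

−200 kJ/mol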